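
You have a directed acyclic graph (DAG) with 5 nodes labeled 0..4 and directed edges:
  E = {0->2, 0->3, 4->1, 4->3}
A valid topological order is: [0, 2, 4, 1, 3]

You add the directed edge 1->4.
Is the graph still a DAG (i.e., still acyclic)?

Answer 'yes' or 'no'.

Answer: no

Derivation:
Given toposort: [0, 2, 4, 1, 3]
Position of 1: index 3; position of 4: index 2
New edge 1->4: backward (u after v in old order)
Backward edge: old toposort is now invalid. Check if this creates a cycle.
Does 4 already reach 1? Reachable from 4: [1, 3, 4]. YES -> cycle!
Still a DAG? no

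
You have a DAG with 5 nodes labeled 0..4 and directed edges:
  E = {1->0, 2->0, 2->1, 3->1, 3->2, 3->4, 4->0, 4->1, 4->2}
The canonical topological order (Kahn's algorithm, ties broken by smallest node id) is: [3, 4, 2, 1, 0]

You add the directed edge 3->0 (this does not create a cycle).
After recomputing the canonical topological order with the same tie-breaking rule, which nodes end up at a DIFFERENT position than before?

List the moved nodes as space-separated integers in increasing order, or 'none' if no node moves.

Answer: none

Derivation:
Old toposort: [3, 4, 2, 1, 0]
Added edge 3->0
Recompute Kahn (smallest-id tiebreak):
  initial in-degrees: [4, 3, 2, 0, 1]
  ready (indeg=0): [3]
  pop 3: indeg[0]->3; indeg[1]->2; indeg[2]->1; indeg[4]->0 | ready=[4] | order so far=[3]
  pop 4: indeg[0]->2; indeg[1]->1; indeg[2]->0 | ready=[2] | order so far=[3, 4]
  pop 2: indeg[0]->1; indeg[1]->0 | ready=[1] | order so far=[3, 4, 2]
  pop 1: indeg[0]->0 | ready=[0] | order so far=[3, 4, 2, 1]
  pop 0: no out-edges | ready=[] | order so far=[3, 4, 2, 1, 0]
New canonical toposort: [3, 4, 2, 1, 0]
Compare positions:
  Node 0: index 4 -> 4 (same)
  Node 1: index 3 -> 3 (same)
  Node 2: index 2 -> 2 (same)
  Node 3: index 0 -> 0 (same)
  Node 4: index 1 -> 1 (same)
Nodes that changed position: none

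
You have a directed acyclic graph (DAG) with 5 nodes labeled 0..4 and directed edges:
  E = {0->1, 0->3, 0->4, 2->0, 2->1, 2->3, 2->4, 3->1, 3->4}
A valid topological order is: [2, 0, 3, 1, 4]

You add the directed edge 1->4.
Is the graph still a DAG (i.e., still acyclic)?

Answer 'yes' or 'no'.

Given toposort: [2, 0, 3, 1, 4]
Position of 1: index 3; position of 4: index 4
New edge 1->4: forward
Forward edge: respects the existing order. Still a DAG, same toposort still valid.
Still a DAG? yes

Answer: yes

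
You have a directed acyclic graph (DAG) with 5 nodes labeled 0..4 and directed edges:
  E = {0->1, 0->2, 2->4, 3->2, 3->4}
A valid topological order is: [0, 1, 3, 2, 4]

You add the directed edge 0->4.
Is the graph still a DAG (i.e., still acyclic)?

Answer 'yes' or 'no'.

Given toposort: [0, 1, 3, 2, 4]
Position of 0: index 0; position of 4: index 4
New edge 0->4: forward
Forward edge: respects the existing order. Still a DAG, same toposort still valid.
Still a DAG? yes

Answer: yes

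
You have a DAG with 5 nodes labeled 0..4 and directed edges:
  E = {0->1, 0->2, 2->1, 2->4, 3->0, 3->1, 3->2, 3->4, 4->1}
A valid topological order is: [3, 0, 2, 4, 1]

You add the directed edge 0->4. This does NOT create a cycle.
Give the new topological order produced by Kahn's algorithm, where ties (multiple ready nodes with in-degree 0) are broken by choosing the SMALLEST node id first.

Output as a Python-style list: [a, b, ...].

Answer: [3, 0, 2, 4, 1]

Derivation:
Old toposort: [3, 0, 2, 4, 1]
Added edge: 0->4
Position of 0 (1) < position of 4 (3). Old order still valid.
Run Kahn's algorithm (break ties by smallest node id):
  initial in-degrees: [1, 4, 2, 0, 3]
  ready (indeg=0): [3]
  pop 3: indeg[0]->0; indeg[1]->3; indeg[2]->1; indeg[4]->2 | ready=[0] | order so far=[3]
  pop 0: indeg[1]->2; indeg[2]->0; indeg[4]->1 | ready=[2] | order so far=[3, 0]
  pop 2: indeg[1]->1; indeg[4]->0 | ready=[4] | order so far=[3, 0, 2]
  pop 4: indeg[1]->0 | ready=[1] | order so far=[3, 0, 2, 4]
  pop 1: no out-edges | ready=[] | order so far=[3, 0, 2, 4, 1]
  Result: [3, 0, 2, 4, 1]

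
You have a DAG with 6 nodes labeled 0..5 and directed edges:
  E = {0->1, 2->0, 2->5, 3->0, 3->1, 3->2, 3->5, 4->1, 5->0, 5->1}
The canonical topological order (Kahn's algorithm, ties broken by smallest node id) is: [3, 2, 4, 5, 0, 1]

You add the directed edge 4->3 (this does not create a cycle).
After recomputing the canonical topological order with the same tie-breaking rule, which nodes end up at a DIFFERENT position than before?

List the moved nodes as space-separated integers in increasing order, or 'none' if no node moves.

Old toposort: [3, 2, 4, 5, 0, 1]
Added edge 4->3
Recompute Kahn (smallest-id tiebreak):
  initial in-degrees: [3, 4, 1, 1, 0, 2]
  ready (indeg=0): [4]
  pop 4: indeg[1]->3; indeg[3]->0 | ready=[3] | order so far=[4]
  pop 3: indeg[0]->2; indeg[1]->2; indeg[2]->0; indeg[5]->1 | ready=[2] | order so far=[4, 3]
  pop 2: indeg[0]->1; indeg[5]->0 | ready=[5] | order so far=[4, 3, 2]
  pop 5: indeg[0]->0; indeg[1]->1 | ready=[0] | order so far=[4, 3, 2, 5]
  pop 0: indeg[1]->0 | ready=[1] | order so far=[4, 3, 2, 5, 0]
  pop 1: no out-edges | ready=[] | order so far=[4, 3, 2, 5, 0, 1]
New canonical toposort: [4, 3, 2, 5, 0, 1]
Compare positions:
  Node 0: index 4 -> 4 (same)
  Node 1: index 5 -> 5 (same)
  Node 2: index 1 -> 2 (moved)
  Node 3: index 0 -> 1 (moved)
  Node 4: index 2 -> 0 (moved)
  Node 5: index 3 -> 3 (same)
Nodes that changed position: 2 3 4

Answer: 2 3 4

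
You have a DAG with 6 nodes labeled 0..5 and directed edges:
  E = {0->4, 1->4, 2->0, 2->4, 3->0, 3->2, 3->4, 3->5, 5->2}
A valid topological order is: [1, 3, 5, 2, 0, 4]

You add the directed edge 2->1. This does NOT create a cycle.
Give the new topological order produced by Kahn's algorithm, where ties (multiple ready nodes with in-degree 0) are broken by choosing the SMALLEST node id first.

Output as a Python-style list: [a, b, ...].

Answer: [3, 5, 2, 0, 1, 4]

Derivation:
Old toposort: [1, 3, 5, 2, 0, 4]
Added edge: 2->1
Position of 2 (3) > position of 1 (0). Must reorder: 2 must now come before 1.
Run Kahn's algorithm (break ties by smallest node id):
  initial in-degrees: [2, 1, 2, 0, 4, 1]
  ready (indeg=0): [3]
  pop 3: indeg[0]->1; indeg[2]->1; indeg[4]->3; indeg[5]->0 | ready=[5] | order so far=[3]
  pop 5: indeg[2]->0 | ready=[2] | order so far=[3, 5]
  pop 2: indeg[0]->0; indeg[1]->0; indeg[4]->2 | ready=[0, 1] | order so far=[3, 5, 2]
  pop 0: indeg[4]->1 | ready=[1] | order so far=[3, 5, 2, 0]
  pop 1: indeg[4]->0 | ready=[4] | order so far=[3, 5, 2, 0, 1]
  pop 4: no out-edges | ready=[] | order so far=[3, 5, 2, 0, 1, 4]
  Result: [3, 5, 2, 0, 1, 4]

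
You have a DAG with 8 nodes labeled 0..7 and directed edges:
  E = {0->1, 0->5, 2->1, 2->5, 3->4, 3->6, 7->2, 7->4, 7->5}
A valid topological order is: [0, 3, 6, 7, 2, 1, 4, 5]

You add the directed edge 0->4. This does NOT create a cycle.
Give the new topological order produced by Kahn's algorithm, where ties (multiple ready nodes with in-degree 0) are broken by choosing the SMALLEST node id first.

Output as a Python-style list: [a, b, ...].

Old toposort: [0, 3, 6, 7, 2, 1, 4, 5]
Added edge: 0->4
Position of 0 (0) < position of 4 (6). Old order still valid.
Run Kahn's algorithm (break ties by smallest node id):
  initial in-degrees: [0, 2, 1, 0, 3, 3, 1, 0]
  ready (indeg=0): [0, 3, 7]
  pop 0: indeg[1]->1; indeg[4]->2; indeg[5]->2 | ready=[3, 7] | order so far=[0]
  pop 3: indeg[4]->1; indeg[6]->0 | ready=[6, 7] | order so far=[0, 3]
  pop 6: no out-edges | ready=[7] | order so far=[0, 3, 6]
  pop 7: indeg[2]->0; indeg[4]->0; indeg[5]->1 | ready=[2, 4] | order so far=[0, 3, 6, 7]
  pop 2: indeg[1]->0; indeg[5]->0 | ready=[1, 4, 5] | order so far=[0, 3, 6, 7, 2]
  pop 1: no out-edges | ready=[4, 5] | order so far=[0, 3, 6, 7, 2, 1]
  pop 4: no out-edges | ready=[5] | order so far=[0, 3, 6, 7, 2, 1, 4]
  pop 5: no out-edges | ready=[] | order so far=[0, 3, 6, 7, 2, 1, 4, 5]
  Result: [0, 3, 6, 7, 2, 1, 4, 5]

Answer: [0, 3, 6, 7, 2, 1, 4, 5]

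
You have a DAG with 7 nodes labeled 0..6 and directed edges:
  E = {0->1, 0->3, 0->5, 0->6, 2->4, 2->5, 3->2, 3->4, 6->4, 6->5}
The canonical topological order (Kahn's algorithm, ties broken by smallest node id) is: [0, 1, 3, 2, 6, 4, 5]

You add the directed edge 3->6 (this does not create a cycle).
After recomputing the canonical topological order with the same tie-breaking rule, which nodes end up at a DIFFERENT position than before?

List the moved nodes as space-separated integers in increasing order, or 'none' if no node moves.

Answer: none

Derivation:
Old toposort: [0, 1, 3, 2, 6, 4, 5]
Added edge 3->6
Recompute Kahn (smallest-id tiebreak):
  initial in-degrees: [0, 1, 1, 1, 3, 3, 2]
  ready (indeg=0): [0]
  pop 0: indeg[1]->0; indeg[3]->0; indeg[5]->2; indeg[6]->1 | ready=[1, 3] | order so far=[0]
  pop 1: no out-edges | ready=[3] | order so far=[0, 1]
  pop 3: indeg[2]->0; indeg[4]->2; indeg[6]->0 | ready=[2, 6] | order so far=[0, 1, 3]
  pop 2: indeg[4]->1; indeg[5]->1 | ready=[6] | order so far=[0, 1, 3, 2]
  pop 6: indeg[4]->0; indeg[5]->0 | ready=[4, 5] | order so far=[0, 1, 3, 2, 6]
  pop 4: no out-edges | ready=[5] | order so far=[0, 1, 3, 2, 6, 4]
  pop 5: no out-edges | ready=[] | order so far=[0, 1, 3, 2, 6, 4, 5]
New canonical toposort: [0, 1, 3, 2, 6, 4, 5]
Compare positions:
  Node 0: index 0 -> 0 (same)
  Node 1: index 1 -> 1 (same)
  Node 2: index 3 -> 3 (same)
  Node 3: index 2 -> 2 (same)
  Node 4: index 5 -> 5 (same)
  Node 5: index 6 -> 6 (same)
  Node 6: index 4 -> 4 (same)
Nodes that changed position: none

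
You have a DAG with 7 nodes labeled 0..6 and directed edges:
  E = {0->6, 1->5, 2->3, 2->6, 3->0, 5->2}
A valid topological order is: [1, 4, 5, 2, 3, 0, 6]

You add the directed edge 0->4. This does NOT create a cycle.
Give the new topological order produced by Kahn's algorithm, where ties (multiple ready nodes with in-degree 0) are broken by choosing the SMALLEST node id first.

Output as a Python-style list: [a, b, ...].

Answer: [1, 5, 2, 3, 0, 4, 6]

Derivation:
Old toposort: [1, 4, 5, 2, 3, 0, 6]
Added edge: 0->4
Position of 0 (5) > position of 4 (1). Must reorder: 0 must now come before 4.
Run Kahn's algorithm (break ties by smallest node id):
  initial in-degrees: [1, 0, 1, 1, 1, 1, 2]
  ready (indeg=0): [1]
  pop 1: indeg[5]->0 | ready=[5] | order so far=[1]
  pop 5: indeg[2]->0 | ready=[2] | order so far=[1, 5]
  pop 2: indeg[3]->0; indeg[6]->1 | ready=[3] | order so far=[1, 5, 2]
  pop 3: indeg[0]->0 | ready=[0] | order so far=[1, 5, 2, 3]
  pop 0: indeg[4]->0; indeg[6]->0 | ready=[4, 6] | order so far=[1, 5, 2, 3, 0]
  pop 4: no out-edges | ready=[6] | order so far=[1, 5, 2, 3, 0, 4]
  pop 6: no out-edges | ready=[] | order so far=[1, 5, 2, 3, 0, 4, 6]
  Result: [1, 5, 2, 3, 0, 4, 6]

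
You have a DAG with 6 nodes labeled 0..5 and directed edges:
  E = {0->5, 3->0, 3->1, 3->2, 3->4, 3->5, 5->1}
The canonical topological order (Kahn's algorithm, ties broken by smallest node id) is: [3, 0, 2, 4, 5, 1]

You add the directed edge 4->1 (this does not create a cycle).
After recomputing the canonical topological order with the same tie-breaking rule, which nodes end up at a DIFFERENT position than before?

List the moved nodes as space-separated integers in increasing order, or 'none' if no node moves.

Old toposort: [3, 0, 2, 4, 5, 1]
Added edge 4->1
Recompute Kahn (smallest-id tiebreak):
  initial in-degrees: [1, 3, 1, 0, 1, 2]
  ready (indeg=0): [3]
  pop 3: indeg[0]->0; indeg[1]->2; indeg[2]->0; indeg[4]->0; indeg[5]->1 | ready=[0, 2, 4] | order so far=[3]
  pop 0: indeg[5]->0 | ready=[2, 4, 5] | order so far=[3, 0]
  pop 2: no out-edges | ready=[4, 5] | order so far=[3, 0, 2]
  pop 4: indeg[1]->1 | ready=[5] | order so far=[3, 0, 2, 4]
  pop 5: indeg[1]->0 | ready=[1] | order so far=[3, 0, 2, 4, 5]
  pop 1: no out-edges | ready=[] | order so far=[3, 0, 2, 4, 5, 1]
New canonical toposort: [3, 0, 2, 4, 5, 1]
Compare positions:
  Node 0: index 1 -> 1 (same)
  Node 1: index 5 -> 5 (same)
  Node 2: index 2 -> 2 (same)
  Node 3: index 0 -> 0 (same)
  Node 4: index 3 -> 3 (same)
  Node 5: index 4 -> 4 (same)
Nodes that changed position: none

Answer: none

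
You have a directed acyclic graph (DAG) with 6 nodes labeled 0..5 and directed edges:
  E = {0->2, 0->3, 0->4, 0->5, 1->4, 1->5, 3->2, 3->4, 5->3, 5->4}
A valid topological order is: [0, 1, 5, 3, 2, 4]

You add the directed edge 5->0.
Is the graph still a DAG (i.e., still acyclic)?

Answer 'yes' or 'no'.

Given toposort: [0, 1, 5, 3, 2, 4]
Position of 5: index 2; position of 0: index 0
New edge 5->0: backward (u after v in old order)
Backward edge: old toposort is now invalid. Check if this creates a cycle.
Does 0 already reach 5? Reachable from 0: [0, 2, 3, 4, 5]. YES -> cycle!
Still a DAG? no

Answer: no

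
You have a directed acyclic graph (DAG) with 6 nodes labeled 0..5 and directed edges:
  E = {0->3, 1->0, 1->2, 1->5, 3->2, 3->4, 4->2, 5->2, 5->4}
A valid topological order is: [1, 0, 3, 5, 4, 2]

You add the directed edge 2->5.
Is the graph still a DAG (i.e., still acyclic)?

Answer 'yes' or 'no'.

Given toposort: [1, 0, 3, 5, 4, 2]
Position of 2: index 5; position of 5: index 3
New edge 2->5: backward (u after v in old order)
Backward edge: old toposort is now invalid. Check if this creates a cycle.
Does 5 already reach 2? Reachable from 5: [2, 4, 5]. YES -> cycle!
Still a DAG? no

Answer: no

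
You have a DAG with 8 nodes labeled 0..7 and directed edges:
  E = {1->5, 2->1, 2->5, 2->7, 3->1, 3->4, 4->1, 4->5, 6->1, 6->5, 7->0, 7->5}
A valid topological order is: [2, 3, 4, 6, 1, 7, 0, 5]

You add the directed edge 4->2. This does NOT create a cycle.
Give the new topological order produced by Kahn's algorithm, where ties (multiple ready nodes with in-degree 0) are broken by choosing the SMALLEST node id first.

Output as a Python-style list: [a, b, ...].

Answer: [3, 4, 2, 6, 1, 7, 0, 5]

Derivation:
Old toposort: [2, 3, 4, 6, 1, 7, 0, 5]
Added edge: 4->2
Position of 4 (2) > position of 2 (0). Must reorder: 4 must now come before 2.
Run Kahn's algorithm (break ties by smallest node id):
  initial in-degrees: [1, 4, 1, 0, 1, 5, 0, 1]
  ready (indeg=0): [3, 6]
  pop 3: indeg[1]->3; indeg[4]->0 | ready=[4, 6] | order so far=[3]
  pop 4: indeg[1]->2; indeg[2]->0; indeg[5]->4 | ready=[2, 6] | order so far=[3, 4]
  pop 2: indeg[1]->1; indeg[5]->3; indeg[7]->0 | ready=[6, 7] | order so far=[3, 4, 2]
  pop 6: indeg[1]->0; indeg[5]->2 | ready=[1, 7] | order so far=[3, 4, 2, 6]
  pop 1: indeg[5]->1 | ready=[7] | order so far=[3, 4, 2, 6, 1]
  pop 7: indeg[0]->0; indeg[5]->0 | ready=[0, 5] | order so far=[3, 4, 2, 6, 1, 7]
  pop 0: no out-edges | ready=[5] | order so far=[3, 4, 2, 6, 1, 7, 0]
  pop 5: no out-edges | ready=[] | order so far=[3, 4, 2, 6, 1, 7, 0, 5]
  Result: [3, 4, 2, 6, 1, 7, 0, 5]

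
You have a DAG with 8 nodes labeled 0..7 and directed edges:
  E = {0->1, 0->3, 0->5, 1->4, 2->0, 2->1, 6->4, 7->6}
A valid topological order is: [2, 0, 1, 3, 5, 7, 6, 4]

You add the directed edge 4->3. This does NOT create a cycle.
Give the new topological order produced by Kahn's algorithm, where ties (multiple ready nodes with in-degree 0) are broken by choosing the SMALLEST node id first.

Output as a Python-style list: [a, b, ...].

Answer: [2, 0, 1, 5, 7, 6, 4, 3]

Derivation:
Old toposort: [2, 0, 1, 3, 5, 7, 6, 4]
Added edge: 4->3
Position of 4 (7) > position of 3 (3). Must reorder: 4 must now come before 3.
Run Kahn's algorithm (break ties by smallest node id):
  initial in-degrees: [1, 2, 0, 2, 2, 1, 1, 0]
  ready (indeg=0): [2, 7]
  pop 2: indeg[0]->0; indeg[1]->1 | ready=[0, 7] | order so far=[2]
  pop 0: indeg[1]->0; indeg[3]->1; indeg[5]->0 | ready=[1, 5, 7] | order so far=[2, 0]
  pop 1: indeg[4]->1 | ready=[5, 7] | order so far=[2, 0, 1]
  pop 5: no out-edges | ready=[7] | order so far=[2, 0, 1, 5]
  pop 7: indeg[6]->0 | ready=[6] | order so far=[2, 0, 1, 5, 7]
  pop 6: indeg[4]->0 | ready=[4] | order so far=[2, 0, 1, 5, 7, 6]
  pop 4: indeg[3]->0 | ready=[3] | order so far=[2, 0, 1, 5, 7, 6, 4]
  pop 3: no out-edges | ready=[] | order so far=[2, 0, 1, 5, 7, 6, 4, 3]
  Result: [2, 0, 1, 5, 7, 6, 4, 3]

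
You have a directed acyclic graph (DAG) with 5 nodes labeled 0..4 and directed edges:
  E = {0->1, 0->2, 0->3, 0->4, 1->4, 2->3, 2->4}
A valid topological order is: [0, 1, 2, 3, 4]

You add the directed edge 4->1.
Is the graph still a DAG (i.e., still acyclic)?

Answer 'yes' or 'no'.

Answer: no

Derivation:
Given toposort: [0, 1, 2, 3, 4]
Position of 4: index 4; position of 1: index 1
New edge 4->1: backward (u after v in old order)
Backward edge: old toposort is now invalid. Check if this creates a cycle.
Does 1 already reach 4? Reachable from 1: [1, 4]. YES -> cycle!
Still a DAG? no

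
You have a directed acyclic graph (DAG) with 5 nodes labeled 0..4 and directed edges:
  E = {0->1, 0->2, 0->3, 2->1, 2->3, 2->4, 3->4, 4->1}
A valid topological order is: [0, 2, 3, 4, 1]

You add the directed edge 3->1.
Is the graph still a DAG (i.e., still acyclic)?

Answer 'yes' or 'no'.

Answer: yes

Derivation:
Given toposort: [0, 2, 3, 4, 1]
Position of 3: index 2; position of 1: index 4
New edge 3->1: forward
Forward edge: respects the existing order. Still a DAG, same toposort still valid.
Still a DAG? yes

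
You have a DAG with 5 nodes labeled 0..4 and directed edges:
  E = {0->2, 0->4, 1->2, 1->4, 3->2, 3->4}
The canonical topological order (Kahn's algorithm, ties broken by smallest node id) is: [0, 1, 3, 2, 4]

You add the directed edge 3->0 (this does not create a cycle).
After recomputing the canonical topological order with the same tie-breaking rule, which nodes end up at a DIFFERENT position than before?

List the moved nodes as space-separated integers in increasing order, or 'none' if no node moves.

Answer: 0 1 3

Derivation:
Old toposort: [0, 1, 3, 2, 4]
Added edge 3->0
Recompute Kahn (smallest-id tiebreak):
  initial in-degrees: [1, 0, 3, 0, 3]
  ready (indeg=0): [1, 3]
  pop 1: indeg[2]->2; indeg[4]->2 | ready=[3] | order so far=[1]
  pop 3: indeg[0]->0; indeg[2]->1; indeg[4]->1 | ready=[0] | order so far=[1, 3]
  pop 0: indeg[2]->0; indeg[4]->0 | ready=[2, 4] | order so far=[1, 3, 0]
  pop 2: no out-edges | ready=[4] | order so far=[1, 3, 0, 2]
  pop 4: no out-edges | ready=[] | order so far=[1, 3, 0, 2, 4]
New canonical toposort: [1, 3, 0, 2, 4]
Compare positions:
  Node 0: index 0 -> 2 (moved)
  Node 1: index 1 -> 0 (moved)
  Node 2: index 3 -> 3 (same)
  Node 3: index 2 -> 1 (moved)
  Node 4: index 4 -> 4 (same)
Nodes that changed position: 0 1 3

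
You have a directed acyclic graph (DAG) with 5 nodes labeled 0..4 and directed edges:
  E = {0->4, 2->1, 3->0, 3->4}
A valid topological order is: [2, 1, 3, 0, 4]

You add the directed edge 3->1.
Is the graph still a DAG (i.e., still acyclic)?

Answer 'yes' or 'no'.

Given toposort: [2, 1, 3, 0, 4]
Position of 3: index 2; position of 1: index 1
New edge 3->1: backward (u after v in old order)
Backward edge: old toposort is now invalid. Check if this creates a cycle.
Does 1 already reach 3? Reachable from 1: [1]. NO -> still a DAG (reorder needed).
Still a DAG? yes

Answer: yes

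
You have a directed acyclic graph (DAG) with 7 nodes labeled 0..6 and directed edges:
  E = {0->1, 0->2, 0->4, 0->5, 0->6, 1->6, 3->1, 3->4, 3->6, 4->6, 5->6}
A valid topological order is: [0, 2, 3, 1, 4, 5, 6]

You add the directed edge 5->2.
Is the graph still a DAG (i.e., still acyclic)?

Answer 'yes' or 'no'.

Given toposort: [0, 2, 3, 1, 4, 5, 6]
Position of 5: index 5; position of 2: index 1
New edge 5->2: backward (u after v in old order)
Backward edge: old toposort is now invalid. Check if this creates a cycle.
Does 2 already reach 5? Reachable from 2: [2]. NO -> still a DAG (reorder needed).
Still a DAG? yes

Answer: yes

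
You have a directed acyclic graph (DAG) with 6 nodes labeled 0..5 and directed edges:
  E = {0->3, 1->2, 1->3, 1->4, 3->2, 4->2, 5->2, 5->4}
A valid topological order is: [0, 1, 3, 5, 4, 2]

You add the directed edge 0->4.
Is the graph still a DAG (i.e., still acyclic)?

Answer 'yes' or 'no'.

Given toposort: [0, 1, 3, 5, 4, 2]
Position of 0: index 0; position of 4: index 4
New edge 0->4: forward
Forward edge: respects the existing order. Still a DAG, same toposort still valid.
Still a DAG? yes

Answer: yes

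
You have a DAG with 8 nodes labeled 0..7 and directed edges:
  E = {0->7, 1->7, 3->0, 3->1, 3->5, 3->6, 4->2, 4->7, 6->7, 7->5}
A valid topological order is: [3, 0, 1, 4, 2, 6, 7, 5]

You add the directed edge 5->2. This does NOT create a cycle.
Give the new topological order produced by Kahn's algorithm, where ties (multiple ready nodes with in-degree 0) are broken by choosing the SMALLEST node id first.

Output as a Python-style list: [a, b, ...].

Old toposort: [3, 0, 1, 4, 2, 6, 7, 5]
Added edge: 5->2
Position of 5 (7) > position of 2 (4). Must reorder: 5 must now come before 2.
Run Kahn's algorithm (break ties by smallest node id):
  initial in-degrees: [1, 1, 2, 0, 0, 2, 1, 4]
  ready (indeg=0): [3, 4]
  pop 3: indeg[0]->0; indeg[1]->0; indeg[5]->1; indeg[6]->0 | ready=[0, 1, 4, 6] | order so far=[3]
  pop 0: indeg[7]->3 | ready=[1, 4, 6] | order so far=[3, 0]
  pop 1: indeg[7]->2 | ready=[4, 6] | order so far=[3, 0, 1]
  pop 4: indeg[2]->1; indeg[7]->1 | ready=[6] | order so far=[3, 0, 1, 4]
  pop 6: indeg[7]->0 | ready=[7] | order so far=[3, 0, 1, 4, 6]
  pop 7: indeg[5]->0 | ready=[5] | order so far=[3, 0, 1, 4, 6, 7]
  pop 5: indeg[2]->0 | ready=[2] | order so far=[3, 0, 1, 4, 6, 7, 5]
  pop 2: no out-edges | ready=[] | order so far=[3, 0, 1, 4, 6, 7, 5, 2]
  Result: [3, 0, 1, 4, 6, 7, 5, 2]

Answer: [3, 0, 1, 4, 6, 7, 5, 2]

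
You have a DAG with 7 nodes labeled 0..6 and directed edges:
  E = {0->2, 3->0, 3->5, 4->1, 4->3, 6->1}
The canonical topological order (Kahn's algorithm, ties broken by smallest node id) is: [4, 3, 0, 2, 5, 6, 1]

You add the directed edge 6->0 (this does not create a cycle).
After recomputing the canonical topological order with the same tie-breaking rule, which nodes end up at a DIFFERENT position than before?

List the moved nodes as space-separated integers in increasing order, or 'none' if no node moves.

Answer: 0 1 2 5 6

Derivation:
Old toposort: [4, 3, 0, 2, 5, 6, 1]
Added edge 6->0
Recompute Kahn (smallest-id tiebreak):
  initial in-degrees: [2, 2, 1, 1, 0, 1, 0]
  ready (indeg=0): [4, 6]
  pop 4: indeg[1]->1; indeg[3]->0 | ready=[3, 6] | order so far=[4]
  pop 3: indeg[0]->1; indeg[5]->0 | ready=[5, 6] | order so far=[4, 3]
  pop 5: no out-edges | ready=[6] | order so far=[4, 3, 5]
  pop 6: indeg[0]->0; indeg[1]->0 | ready=[0, 1] | order so far=[4, 3, 5, 6]
  pop 0: indeg[2]->0 | ready=[1, 2] | order so far=[4, 3, 5, 6, 0]
  pop 1: no out-edges | ready=[2] | order so far=[4, 3, 5, 6, 0, 1]
  pop 2: no out-edges | ready=[] | order so far=[4, 3, 5, 6, 0, 1, 2]
New canonical toposort: [4, 3, 5, 6, 0, 1, 2]
Compare positions:
  Node 0: index 2 -> 4 (moved)
  Node 1: index 6 -> 5 (moved)
  Node 2: index 3 -> 6 (moved)
  Node 3: index 1 -> 1 (same)
  Node 4: index 0 -> 0 (same)
  Node 5: index 4 -> 2 (moved)
  Node 6: index 5 -> 3 (moved)
Nodes that changed position: 0 1 2 5 6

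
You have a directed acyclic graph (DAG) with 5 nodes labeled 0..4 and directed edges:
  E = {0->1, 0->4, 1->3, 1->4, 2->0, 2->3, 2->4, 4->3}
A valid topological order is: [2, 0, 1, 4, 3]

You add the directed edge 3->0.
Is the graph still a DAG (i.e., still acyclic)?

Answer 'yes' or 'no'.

Given toposort: [2, 0, 1, 4, 3]
Position of 3: index 4; position of 0: index 1
New edge 3->0: backward (u after v in old order)
Backward edge: old toposort is now invalid. Check if this creates a cycle.
Does 0 already reach 3? Reachable from 0: [0, 1, 3, 4]. YES -> cycle!
Still a DAG? no

Answer: no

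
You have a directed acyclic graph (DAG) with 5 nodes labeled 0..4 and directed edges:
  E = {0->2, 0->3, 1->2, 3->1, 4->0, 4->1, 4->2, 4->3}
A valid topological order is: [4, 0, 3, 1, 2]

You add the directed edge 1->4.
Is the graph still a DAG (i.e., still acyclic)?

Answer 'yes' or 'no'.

Answer: no

Derivation:
Given toposort: [4, 0, 3, 1, 2]
Position of 1: index 3; position of 4: index 0
New edge 1->4: backward (u after v in old order)
Backward edge: old toposort is now invalid. Check if this creates a cycle.
Does 4 already reach 1? Reachable from 4: [0, 1, 2, 3, 4]. YES -> cycle!
Still a DAG? no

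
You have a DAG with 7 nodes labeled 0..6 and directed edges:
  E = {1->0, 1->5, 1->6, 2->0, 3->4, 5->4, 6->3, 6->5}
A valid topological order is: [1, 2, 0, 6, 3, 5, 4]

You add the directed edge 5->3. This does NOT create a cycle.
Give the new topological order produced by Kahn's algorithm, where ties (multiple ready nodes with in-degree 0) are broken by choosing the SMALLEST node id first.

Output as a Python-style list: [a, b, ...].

Old toposort: [1, 2, 0, 6, 3, 5, 4]
Added edge: 5->3
Position of 5 (5) > position of 3 (4). Must reorder: 5 must now come before 3.
Run Kahn's algorithm (break ties by smallest node id):
  initial in-degrees: [2, 0, 0, 2, 2, 2, 1]
  ready (indeg=0): [1, 2]
  pop 1: indeg[0]->1; indeg[5]->1; indeg[6]->0 | ready=[2, 6] | order so far=[1]
  pop 2: indeg[0]->0 | ready=[0, 6] | order so far=[1, 2]
  pop 0: no out-edges | ready=[6] | order so far=[1, 2, 0]
  pop 6: indeg[3]->1; indeg[5]->0 | ready=[5] | order so far=[1, 2, 0, 6]
  pop 5: indeg[3]->0; indeg[4]->1 | ready=[3] | order so far=[1, 2, 0, 6, 5]
  pop 3: indeg[4]->0 | ready=[4] | order so far=[1, 2, 0, 6, 5, 3]
  pop 4: no out-edges | ready=[] | order so far=[1, 2, 0, 6, 5, 3, 4]
  Result: [1, 2, 0, 6, 5, 3, 4]

Answer: [1, 2, 0, 6, 5, 3, 4]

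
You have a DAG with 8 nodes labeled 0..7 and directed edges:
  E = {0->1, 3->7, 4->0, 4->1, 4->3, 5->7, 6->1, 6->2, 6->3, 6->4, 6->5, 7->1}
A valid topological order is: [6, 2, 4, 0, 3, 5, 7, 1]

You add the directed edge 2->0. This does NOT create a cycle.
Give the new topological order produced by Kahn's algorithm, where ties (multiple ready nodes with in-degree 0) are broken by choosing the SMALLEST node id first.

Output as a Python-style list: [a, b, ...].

Old toposort: [6, 2, 4, 0, 3, 5, 7, 1]
Added edge: 2->0
Position of 2 (1) < position of 0 (3). Old order still valid.
Run Kahn's algorithm (break ties by smallest node id):
  initial in-degrees: [2, 4, 1, 2, 1, 1, 0, 2]
  ready (indeg=0): [6]
  pop 6: indeg[1]->3; indeg[2]->0; indeg[3]->1; indeg[4]->0; indeg[5]->0 | ready=[2, 4, 5] | order so far=[6]
  pop 2: indeg[0]->1 | ready=[4, 5] | order so far=[6, 2]
  pop 4: indeg[0]->0; indeg[1]->2; indeg[3]->0 | ready=[0, 3, 5] | order so far=[6, 2, 4]
  pop 0: indeg[1]->1 | ready=[3, 5] | order so far=[6, 2, 4, 0]
  pop 3: indeg[7]->1 | ready=[5] | order so far=[6, 2, 4, 0, 3]
  pop 5: indeg[7]->0 | ready=[7] | order so far=[6, 2, 4, 0, 3, 5]
  pop 7: indeg[1]->0 | ready=[1] | order so far=[6, 2, 4, 0, 3, 5, 7]
  pop 1: no out-edges | ready=[] | order so far=[6, 2, 4, 0, 3, 5, 7, 1]
  Result: [6, 2, 4, 0, 3, 5, 7, 1]

Answer: [6, 2, 4, 0, 3, 5, 7, 1]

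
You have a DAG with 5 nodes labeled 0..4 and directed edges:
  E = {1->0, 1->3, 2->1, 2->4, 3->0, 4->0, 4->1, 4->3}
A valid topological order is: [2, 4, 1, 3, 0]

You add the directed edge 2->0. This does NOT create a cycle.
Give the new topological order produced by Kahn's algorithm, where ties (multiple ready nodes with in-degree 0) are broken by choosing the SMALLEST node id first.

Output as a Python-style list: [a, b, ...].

Old toposort: [2, 4, 1, 3, 0]
Added edge: 2->0
Position of 2 (0) < position of 0 (4). Old order still valid.
Run Kahn's algorithm (break ties by smallest node id):
  initial in-degrees: [4, 2, 0, 2, 1]
  ready (indeg=0): [2]
  pop 2: indeg[0]->3; indeg[1]->1; indeg[4]->0 | ready=[4] | order so far=[2]
  pop 4: indeg[0]->2; indeg[1]->0; indeg[3]->1 | ready=[1] | order so far=[2, 4]
  pop 1: indeg[0]->1; indeg[3]->0 | ready=[3] | order so far=[2, 4, 1]
  pop 3: indeg[0]->0 | ready=[0] | order so far=[2, 4, 1, 3]
  pop 0: no out-edges | ready=[] | order so far=[2, 4, 1, 3, 0]
  Result: [2, 4, 1, 3, 0]

Answer: [2, 4, 1, 3, 0]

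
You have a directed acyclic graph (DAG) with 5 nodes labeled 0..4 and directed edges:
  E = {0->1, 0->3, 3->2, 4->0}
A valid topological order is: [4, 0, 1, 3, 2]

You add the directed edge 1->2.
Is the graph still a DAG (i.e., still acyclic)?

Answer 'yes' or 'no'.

Given toposort: [4, 0, 1, 3, 2]
Position of 1: index 2; position of 2: index 4
New edge 1->2: forward
Forward edge: respects the existing order. Still a DAG, same toposort still valid.
Still a DAG? yes

Answer: yes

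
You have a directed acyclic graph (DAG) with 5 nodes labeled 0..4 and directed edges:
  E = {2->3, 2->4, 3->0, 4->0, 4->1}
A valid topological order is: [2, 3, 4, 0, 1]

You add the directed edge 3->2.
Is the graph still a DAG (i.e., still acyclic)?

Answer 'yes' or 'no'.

Answer: no

Derivation:
Given toposort: [2, 3, 4, 0, 1]
Position of 3: index 1; position of 2: index 0
New edge 3->2: backward (u after v in old order)
Backward edge: old toposort is now invalid. Check if this creates a cycle.
Does 2 already reach 3? Reachable from 2: [0, 1, 2, 3, 4]. YES -> cycle!
Still a DAG? no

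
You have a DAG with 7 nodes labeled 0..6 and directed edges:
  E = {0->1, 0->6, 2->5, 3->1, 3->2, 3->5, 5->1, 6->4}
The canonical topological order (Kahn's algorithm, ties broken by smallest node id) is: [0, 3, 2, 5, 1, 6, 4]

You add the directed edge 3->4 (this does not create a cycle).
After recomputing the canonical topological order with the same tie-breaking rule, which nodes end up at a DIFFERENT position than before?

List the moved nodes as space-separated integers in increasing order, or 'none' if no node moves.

Answer: none

Derivation:
Old toposort: [0, 3, 2, 5, 1, 6, 4]
Added edge 3->4
Recompute Kahn (smallest-id tiebreak):
  initial in-degrees: [0, 3, 1, 0, 2, 2, 1]
  ready (indeg=0): [0, 3]
  pop 0: indeg[1]->2; indeg[6]->0 | ready=[3, 6] | order so far=[0]
  pop 3: indeg[1]->1; indeg[2]->0; indeg[4]->1; indeg[5]->1 | ready=[2, 6] | order so far=[0, 3]
  pop 2: indeg[5]->0 | ready=[5, 6] | order so far=[0, 3, 2]
  pop 5: indeg[1]->0 | ready=[1, 6] | order so far=[0, 3, 2, 5]
  pop 1: no out-edges | ready=[6] | order so far=[0, 3, 2, 5, 1]
  pop 6: indeg[4]->0 | ready=[4] | order so far=[0, 3, 2, 5, 1, 6]
  pop 4: no out-edges | ready=[] | order so far=[0, 3, 2, 5, 1, 6, 4]
New canonical toposort: [0, 3, 2, 5, 1, 6, 4]
Compare positions:
  Node 0: index 0 -> 0 (same)
  Node 1: index 4 -> 4 (same)
  Node 2: index 2 -> 2 (same)
  Node 3: index 1 -> 1 (same)
  Node 4: index 6 -> 6 (same)
  Node 5: index 3 -> 3 (same)
  Node 6: index 5 -> 5 (same)
Nodes that changed position: none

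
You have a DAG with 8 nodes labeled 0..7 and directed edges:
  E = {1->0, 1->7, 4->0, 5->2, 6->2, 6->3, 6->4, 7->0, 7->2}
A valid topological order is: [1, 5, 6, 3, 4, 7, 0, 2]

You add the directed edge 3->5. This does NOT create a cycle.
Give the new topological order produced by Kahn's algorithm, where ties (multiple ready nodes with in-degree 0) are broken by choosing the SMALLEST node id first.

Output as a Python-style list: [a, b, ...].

Old toposort: [1, 5, 6, 3, 4, 7, 0, 2]
Added edge: 3->5
Position of 3 (3) > position of 5 (1). Must reorder: 3 must now come before 5.
Run Kahn's algorithm (break ties by smallest node id):
  initial in-degrees: [3, 0, 3, 1, 1, 1, 0, 1]
  ready (indeg=0): [1, 6]
  pop 1: indeg[0]->2; indeg[7]->0 | ready=[6, 7] | order so far=[1]
  pop 6: indeg[2]->2; indeg[3]->0; indeg[4]->0 | ready=[3, 4, 7] | order so far=[1, 6]
  pop 3: indeg[5]->0 | ready=[4, 5, 7] | order so far=[1, 6, 3]
  pop 4: indeg[0]->1 | ready=[5, 7] | order so far=[1, 6, 3, 4]
  pop 5: indeg[2]->1 | ready=[7] | order so far=[1, 6, 3, 4, 5]
  pop 7: indeg[0]->0; indeg[2]->0 | ready=[0, 2] | order so far=[1, 6, 3, 4, 5, 7]
  pop 0: no out-edges | ready=[2] | order so far=[1, 6, 3, 4, 5, 7, 0]
  pop 2: no out-edges | ready=[] | order so far=[1, 6, 3, 4, 5, 7, 0, 2]
  Result: [1, 6, 3, 4, 5, 7, 0, 2]

Answer: [1, 6, 3, 4, 5, 7, 0, 2]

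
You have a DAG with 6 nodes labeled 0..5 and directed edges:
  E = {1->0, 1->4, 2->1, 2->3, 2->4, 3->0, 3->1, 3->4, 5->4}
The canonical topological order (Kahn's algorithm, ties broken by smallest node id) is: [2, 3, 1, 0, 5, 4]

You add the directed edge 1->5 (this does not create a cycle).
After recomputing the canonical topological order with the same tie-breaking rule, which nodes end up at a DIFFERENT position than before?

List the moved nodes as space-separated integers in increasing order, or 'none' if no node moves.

Answer: none

Derivation:
Old toposort: [2, 3, 1, 0, 5, 4]
Added edge 1->5
Recompute Kahn (smallest-id tiebreak):
  initial in-degrees: [2, 2, 0, 1, 4, 1]
  ready (indeg=0): [2]
  pop 2: indeg[1]->1; indeg[3]->0; indeg[4]->3 | ready=[3] | order so far=[2]
  pop 3: indeg[0]->1; indeg[1]->0; indeg[4]->2 | ready=[1] | order so far=[2, 3]
  pop 1: indeg[0]->0; indeg[4]->1; indeg[5]->0 | ready=[0, 5] | order so far=[2, 3, 1]
  pop 0: no out-edges | ready=[5] | order so far=[2, 3, 1, 0]
  pop 5: indeg[4]->0 | ready=[4] | order so far=[2, 3, 1, 0, 5]
  pop 4: no out-edges | ready=[] | order so far=[2, 3, 1, 0, 5, 4]
New canonical toposort: [2, 3, 1, 0, 5, 4]
Compare positions:
  Node 0: index 3 -> 3 (same)
  Node 1: index 2 -> 2 (same)
  Node 2: index 0 -> 0 (same)
  Node 3: index 1 -> 1 (same)
  Node 4: index 5 -> 5 (same)
  Node 5: index 4 -> 4 (same)
Nodes that changed position: none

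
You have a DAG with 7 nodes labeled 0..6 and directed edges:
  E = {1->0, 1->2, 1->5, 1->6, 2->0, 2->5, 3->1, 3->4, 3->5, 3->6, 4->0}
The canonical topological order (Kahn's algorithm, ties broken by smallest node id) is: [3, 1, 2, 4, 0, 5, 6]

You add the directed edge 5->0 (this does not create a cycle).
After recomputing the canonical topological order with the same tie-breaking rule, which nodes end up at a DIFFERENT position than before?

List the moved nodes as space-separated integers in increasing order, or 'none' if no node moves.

Old toposort: [3, 1, 2, 4, 0, 5, 6]
Added edge 5->0
Recompute Kahn (smallest-id tiebreak):
  initial in-degrees: [4, 1, 1, 0, 1, 3, 2]
  ready (indeg=0): [3]
  pop 3: indeg[1]->0; indeg[4]->0; indeg[5]->2; indeg[6]->1 | ready=[1, 4] | order so far=[3]
  pop 1: indeg[0]->3; indeg[2]->0; indeg[5]->1; indeg[6]->0 | ready=[2, 4, 6] | order so far=[3, 1]
  pop 2: indeg[0]->2; indeg[5]->0 | ready=[4, 5, 6] | order so far=[3, 1, 2]
  pop 4: indeg[0]->1 | ready=[5, 6] | order so far=[3, 1, 2, 4]
  pop 5: indeg[0]->0 | ready=[0, 6] | order so far=[3, 1, 2, 4, 5]
  pop 0: no out-edges | ready=[6] | order so far=[3, 1, 2, 4, 5, 0]
  pop 6: no out-edges | ready=[] | order so far=[3, 1, 2, 4, 5, 0, 6]
New canonical toposort: [3, 1, 2, 4, 5, 0, 6]
Compare positions:
  Node 0: index 4 -> 5 (moved)
  Node 1: index 1 -> 1 (same)
  Node 2: index 2 -> 2 (same)
  Node 3: index 0 -> 0 (same)
  Node 4: index 3 -> 3 (same)
  Node 5: index 5 -> 4 (moved)
  Node 6: index 6 -> 6 (same)
Nodes that changed position: 0 5

Answer: 0 5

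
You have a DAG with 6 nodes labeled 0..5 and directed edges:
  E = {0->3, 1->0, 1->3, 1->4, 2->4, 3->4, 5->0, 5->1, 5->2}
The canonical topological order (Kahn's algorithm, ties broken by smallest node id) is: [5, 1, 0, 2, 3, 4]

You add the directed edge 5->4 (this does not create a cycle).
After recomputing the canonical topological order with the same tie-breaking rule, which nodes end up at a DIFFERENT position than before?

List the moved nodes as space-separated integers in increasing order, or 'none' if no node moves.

Answer: none

Derivation:
Old toposort: [5, 1, 0, 2, 3, 4]
Added edge 5->4
Recompute Kahn (smallest-id tiebreak):
  initial in-degrees: [2, 1, 1, 2, 4, 0]
  ready (indeg=0): [5]
  pop 5: indeg[0]->1; indeg[1]->0; indeg[2]->0; indeg[4]->3 | ready=[1, 2] | order so far=[5]
  pop 1: indeg[0]->0; indeg[3]->1; indeg[4]->2 | ready=[0, 2] | order so far=[5, 1]
  pop 0: indeg[3]->0 | ready=[2, 3] | order so far=[5, 1, 0]
  pop 2: indeg[4]->1 | ready=[3] | order so far=[5, 1, 0, 2]
  pop 3: indeg[4]->0 | ready=[4] | order so far=[5, 1, 0, 2, 3]
  pop 4: no out-edges | ready=[] | order so far=[5, 1, 0, 2, 3, 4]
New canonical toposort: [5, 1, 0, 2, 3, 4]
Compare positions:
  Node 0: index 2 -> 2 (same)
  Node 1: index 1 -> 1 (same)
  Node 2: index 3 -> 3 (same)
  Node 3: index 4 -> 4 (same)
  Node 4: index 5 -> 5 (same)
  Node 5: index 0 -> 0 (same)
Nodes that changed position: none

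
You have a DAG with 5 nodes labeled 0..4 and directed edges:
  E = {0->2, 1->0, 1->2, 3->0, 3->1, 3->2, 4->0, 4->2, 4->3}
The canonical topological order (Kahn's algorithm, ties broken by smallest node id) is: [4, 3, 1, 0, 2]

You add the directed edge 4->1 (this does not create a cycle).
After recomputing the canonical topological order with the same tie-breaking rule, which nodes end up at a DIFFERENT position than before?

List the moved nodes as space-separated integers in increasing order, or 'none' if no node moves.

Answer: none

Derivation:
Old toposort: [4, 3, 1, 0, 2]
Added edge 4->1
Recompute Kahn (smallest-id tiebreak):
  initial in-degrees: [3, 2, 4, 1, 0]
  ready (indeg=0): [4]
  pop 4: indeg[0]->2; indeg[1]->1; indeg[2]->3; indeg[3]->0 | ready=[3] | order so far=[4]
  pop 3: indeg[0]->1; indeg[1]->0; indeg[2]->2 | ready=[1] | order so far=[4, 3]
  pop 1: indeg[0]->0; indeg[2]->1 | ready=[0] | order so far=[4, 3, 1]
  pop 0: indeg[2]->0 | ready=[2] | order so far=[4, 3, 1, 0]
  pop 2: no out-edges | ready=[] | order so far=[4, 3, 1, 0, 2]
New canonical toposort: [4, 3, 1, 0, 2]
Compare positions:
  Node 0: index 3 -> 3 (same)
  Node 1: index 2 -> 2 (same)
  Node 2: index 4 -> 4 (same)
  Node 3: index 1 -> 1 (same)
  Node 4: index 0 -> 0 (same)
Nodes that changed position: none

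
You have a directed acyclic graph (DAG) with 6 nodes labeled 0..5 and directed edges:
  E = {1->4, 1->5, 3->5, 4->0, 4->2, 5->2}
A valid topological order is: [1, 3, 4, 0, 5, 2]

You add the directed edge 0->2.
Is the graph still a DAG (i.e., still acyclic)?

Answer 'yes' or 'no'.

Answer: yes

Derivation:
Given toposort: [1, 3, 4, 0, 5, 2]
Position of 0: index 3; position of 2: index 5
New edge 0->2: forward
Forward edge: respects the existing order. Still a DAG, same toposort still valid.
Still a DAG? yes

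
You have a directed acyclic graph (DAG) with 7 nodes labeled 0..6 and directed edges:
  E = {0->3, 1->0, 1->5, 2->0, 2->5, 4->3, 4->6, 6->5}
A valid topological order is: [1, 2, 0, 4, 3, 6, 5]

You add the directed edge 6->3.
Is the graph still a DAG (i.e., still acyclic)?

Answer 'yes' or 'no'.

Answer: yes

Derivation:
Given toposort: [1, 2, 0, 4, 3, 6, 5]
Position of 6: index 5; position of 3: index 4
New edge 6->3: backward (u after v in old order)
Backward edge: old toposort is now invalid. Check if this creates a cycle.
Does 3 already reach 6? Reachable from 3: [3]. NO -> still a DAG (reorder needed).
Still a DAG? yes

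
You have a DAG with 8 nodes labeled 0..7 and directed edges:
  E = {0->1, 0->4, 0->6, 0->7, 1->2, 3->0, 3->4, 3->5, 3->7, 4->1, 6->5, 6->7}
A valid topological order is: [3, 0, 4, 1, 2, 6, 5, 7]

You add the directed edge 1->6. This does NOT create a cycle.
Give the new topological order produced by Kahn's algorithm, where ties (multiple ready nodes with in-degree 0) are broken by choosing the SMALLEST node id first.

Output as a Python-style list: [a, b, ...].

Old toposort: [3, 0, 4, 1, 2, 6, 5, 7]
Added edge: 1->6
Position of 1 (3) < position of 6 (5). Old order still valid.
Run Kahn's algorithm (break ties by smallest node id):
  initial in-degrees: [1, 2, 1, 0, 2, 2, 2, 3]
  ready (indeg=0): [3]
  pop 3: indeg[0]->0; indeg[4]->1; indeg[5]->1; indeg[7]->2 | ready=[0] | order so far=[3]
  pop 0: indeg[1]->1; indeg[4]->0; indeg[6]->1; indeg[7]->1 | ready=[4] | order so far=[3, 0]
  pop 4: indeg[1]->0 | ready=[1] | order so far=[3, 0, 4]
  pop 1: indeg[2]->0; indeg[6]->0 | ready=[2, 6] | order so far=[3, 0, 4, 1]
  pop 2: no out-edges | ready=[6] | order so far=[3, 0, 4, 1, 2]
  pop 6: indeg[5]->0; indeg[7]->0 | ready=[5, 7] | order so far=[3, 0, 4, 1, 2, 6]
  pop 5: no out-edges | ready=[7] | order so far=[3, 0, 4, 1, 2, 6, 5]
  pop 7: no out-edges | ready=[] | order so far=[3, 0, 4, 1, 2, 6, 5, 7]
  Result: [3, 0, 4, 1, 2, 6, 5, 7]

Answer: [3, 0, 4, 1, 2, 6, 5, 7]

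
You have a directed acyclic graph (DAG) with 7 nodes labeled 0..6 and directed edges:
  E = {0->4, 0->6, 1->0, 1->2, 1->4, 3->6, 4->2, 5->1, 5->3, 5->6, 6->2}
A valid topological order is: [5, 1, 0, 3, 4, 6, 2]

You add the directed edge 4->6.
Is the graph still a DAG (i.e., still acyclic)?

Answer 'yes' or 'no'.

Answer: yes

Derivation:
Given toposort: [5, 1, 0, 3, 4, 6, 2]
Position of 4: index 4; position of 6: index 5
New edge 4->6: forward
Forward edge: respects the existing order. Still a DAG, same toposort still valid.
Still a DAG? yes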